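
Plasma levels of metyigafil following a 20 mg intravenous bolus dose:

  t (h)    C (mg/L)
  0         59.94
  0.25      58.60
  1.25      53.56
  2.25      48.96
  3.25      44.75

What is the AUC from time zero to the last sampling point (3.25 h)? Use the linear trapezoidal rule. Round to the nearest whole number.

AUC = 169 mg/L·h

Trapezoidal AUC_0→3.25:
  [0→0.25]: (59.94+58.60)/2 × 0.25 = 14.8175
  [0.25→1.25]: (58.60+53.56)/2 × 1 = 56.08
  [1.25→2.25]: (53.56+48.96)/2 × 1 = 51.26
  [2.25→3.25]: (48.96+44.75)/2 × 1 = 46.855
  Sum = 169.0125 mg/L·h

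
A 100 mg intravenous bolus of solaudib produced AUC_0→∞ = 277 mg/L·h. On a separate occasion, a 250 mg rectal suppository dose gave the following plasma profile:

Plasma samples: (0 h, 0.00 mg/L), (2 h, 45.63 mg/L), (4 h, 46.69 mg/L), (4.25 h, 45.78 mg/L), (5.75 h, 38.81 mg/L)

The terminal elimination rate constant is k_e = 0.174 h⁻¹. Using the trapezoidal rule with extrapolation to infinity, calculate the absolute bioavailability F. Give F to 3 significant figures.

F = 0.630

Trapezoidal AUC_0→5.75 (rectal suppository):
  [0→2]: (0.00+45.63)/2 × 2 = 45.63
  [2→4]: (45.63+46.69)/2 × 2 = 92.32
  [4→4.25]: (46.69+45.78)/2 × 0.25 = 11.55875
  [4.25→5.75]: (45.78+38.81)/2 × 1.5 = 63.4425
  Sum = 212.95125 mg/L·h
Tail: C_last/k_e = 38.81/0.174 = 223.046
AUC_0→∞ (rectal suppository) = 212.95125 + 223.046 = 435.99725 mg/L·h
F = (AUC_ev/D_ev)/(AUC_iv/D_iv) = (435.99725/250)/(277/100) = 1.743989/2.77 = 0.6296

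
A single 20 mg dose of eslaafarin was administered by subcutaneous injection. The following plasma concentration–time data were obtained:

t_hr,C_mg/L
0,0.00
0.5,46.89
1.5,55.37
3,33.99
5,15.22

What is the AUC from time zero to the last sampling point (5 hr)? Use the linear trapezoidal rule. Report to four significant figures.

AUC = 179.1 mg/L·hr

Trapezoidal AUC_0→5:
  [0→0.5]: (0.00+46.89)/2 × 0.5 = 11.7225
  [0.5→1.5]: (46.89+55.37)/2 × 1 = 51.13
  [1.5→3]: (55.37+33.99)/2 × 1.5 = 67.02
  [3→5]: (33.99+15.22)/2 × 2 = 49.21
  Sum = 179.0825 mg/L·hr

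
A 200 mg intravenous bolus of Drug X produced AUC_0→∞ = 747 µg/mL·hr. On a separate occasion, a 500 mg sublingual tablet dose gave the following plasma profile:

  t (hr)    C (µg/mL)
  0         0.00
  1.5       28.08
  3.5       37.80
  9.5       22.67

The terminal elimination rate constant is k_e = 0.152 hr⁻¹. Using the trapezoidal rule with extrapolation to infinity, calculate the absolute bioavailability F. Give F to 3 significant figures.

F = 0.224

Trapezoidal AUC_0→9.5 (sublingual tablet):
  [0→1.5]: (0.00+28.08)/2 × 1.5 = 21.06
  [1.5→3.5]: (28.08+37.80)/2 × 2 = 65.88
  [3.5→9.5]: (37.80+22.67)/2 × 6 = 181.41
  Sum = 268.35 µg/mL·hr
Tail: C_last/k_e = 22.67/0.152 = 149.145
AUC_0→∞ (sublingual tablet) = 268.35 + 149.145 = 417.495 µg/mL·hr
F = (AUC_ev/D_ev)/(AUC_iv/D_iv) = (417.495/500)/(747/200) = 0.83499/3.735 = 0.2236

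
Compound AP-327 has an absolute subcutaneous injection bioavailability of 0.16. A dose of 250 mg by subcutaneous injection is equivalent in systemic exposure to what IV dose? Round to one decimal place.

D_iv = 40.0 mg

Systemic exposure from an extravascular dose = F × D_ev, so the equivalent IV dose is F × D_ev.
D_iv = F × D_ev = 0.16 × 250 = 40 mg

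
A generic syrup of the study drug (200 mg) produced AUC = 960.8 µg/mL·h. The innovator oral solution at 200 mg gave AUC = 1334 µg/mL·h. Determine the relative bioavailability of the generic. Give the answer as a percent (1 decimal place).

F_rel = 72.0%

F_rel = (AUC_test/D_test) / (AUC_ref/D_ref)
      = (960.8/200) / (1334/200)
      = 4.804 / 6.67 = 0.7202 = 72.02%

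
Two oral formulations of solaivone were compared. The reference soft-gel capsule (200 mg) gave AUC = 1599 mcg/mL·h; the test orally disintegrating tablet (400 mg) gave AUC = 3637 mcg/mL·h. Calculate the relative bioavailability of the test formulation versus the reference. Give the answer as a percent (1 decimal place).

F_rel = (AUC_test/D_test) / (AUC_ref/D_ref)
      = (3637/400) / (1599/200)
      = 9.0925 / 7.995 = 1.1373 = 113.73%

F_rel = 113.7%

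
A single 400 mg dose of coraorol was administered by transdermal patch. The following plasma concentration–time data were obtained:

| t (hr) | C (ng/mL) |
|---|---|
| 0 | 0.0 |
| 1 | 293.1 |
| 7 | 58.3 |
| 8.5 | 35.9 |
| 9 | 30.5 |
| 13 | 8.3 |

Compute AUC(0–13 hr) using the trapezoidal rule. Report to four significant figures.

Trapezoidal AUC_0→13:
  [0→1]: (0.0+293.1)/2 × 1 = 146.55
  [1→7]: (293.1+58.3)/2 × 6 = 1054.2
  [7→8.5]: (58.3+35.9)/2 × 1.5 = 70.65
  [8.5→9]: (35.9+30.5)/2 × 0.5 = 16.6
  [9→13]: (30.5+8.3)/2 × 4 = 77.6
  Sum = 1365.6 ng/mL·hr

AUC = 1366 ng/mL·hr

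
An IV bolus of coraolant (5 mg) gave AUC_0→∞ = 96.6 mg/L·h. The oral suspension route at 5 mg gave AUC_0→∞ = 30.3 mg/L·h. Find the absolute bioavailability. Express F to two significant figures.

F = 0.31

F = (AUC_ev / D_ev) / (AUC_iv / D_iv)
  = (30.3/5) / (96.6/5)
  = 6.06 / 19.32 = 0.3137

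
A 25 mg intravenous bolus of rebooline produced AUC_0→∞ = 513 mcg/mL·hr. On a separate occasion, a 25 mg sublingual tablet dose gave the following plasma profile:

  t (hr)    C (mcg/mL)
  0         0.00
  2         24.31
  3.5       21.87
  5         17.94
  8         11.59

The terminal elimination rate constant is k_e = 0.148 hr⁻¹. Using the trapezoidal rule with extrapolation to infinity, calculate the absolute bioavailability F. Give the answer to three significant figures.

Trapezoidal AUC_0→8 (sublingual tablet):
  [0→2]: (0.00+24.31)/2 × 2 = 24.31
  [2→3.5]: (24.31+21.87)/2 × 1.5 = 34.635
  [3.5→5]: (21.87+17.94)/2 × 1.5 = 29.8575
  [5→8]: (17.94+11.59)/2 × 3 = 44.295
  Sum = 133.0975 mcg/mL·hr
Tail: C_last/k_e = 11.59/0.148 = 78.311
AUC_0→∞ (sublingual tablet) = 133.0975 + 78.311 = 211.4085 mcg/mL·hr
F = (AUC_ev/D_ev)/(AUC_iv/D_iv) = (211.4085/25)/(513/25) = 8.45634/20.52 = 0.4121

F = 0.412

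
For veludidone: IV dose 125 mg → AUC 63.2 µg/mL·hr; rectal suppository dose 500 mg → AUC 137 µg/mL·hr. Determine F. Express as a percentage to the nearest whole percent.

F = 54%

F = (AUC_ev / D_ev) / (AUC_iv / D_iv)
  = (137/500) / (63.2/125)
  = 0.274 / 0.5056 = 0.5419
  = 54.19%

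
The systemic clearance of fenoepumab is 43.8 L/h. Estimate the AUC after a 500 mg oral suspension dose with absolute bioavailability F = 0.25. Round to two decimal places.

AUC_0→∞ = F × Dose / CL
        = 0.25 × 500 / 43.8 = 2.85388 mg/L·h

AUC = 2.85 mg/L·h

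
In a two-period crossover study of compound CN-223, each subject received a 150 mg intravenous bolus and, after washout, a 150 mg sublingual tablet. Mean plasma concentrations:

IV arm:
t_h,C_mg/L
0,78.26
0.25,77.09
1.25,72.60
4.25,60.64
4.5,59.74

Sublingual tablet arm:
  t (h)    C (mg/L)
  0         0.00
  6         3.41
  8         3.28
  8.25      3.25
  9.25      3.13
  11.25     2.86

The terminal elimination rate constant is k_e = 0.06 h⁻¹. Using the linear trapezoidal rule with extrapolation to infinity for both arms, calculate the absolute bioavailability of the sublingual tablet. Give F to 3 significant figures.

F = 0.0572

Trapezoidal AUC_0→4.5 (IV):
  [0→0.25]: (78.26+77.09)/2 × 0.25 = 19.41875
  [0.25→1.25]: (77.09+72.60)/2 × 1 = 74.845
  [1.25→4.25]: (72.60+60.64)/2 × 3 = 199.86
  [4.25→4.5]: (60.64+59.74)/2 × 0.25 = 15.0475
  Sum = 309.17125 mg/L·h
IV tail: 59.74/0.06 = 995.667; AUC_iv,0→∞ = 309.17125 + 995.667 = 1304.83825 mg/L·h
Trapezoidal AUC_0→11.25 (sublingual tablet):
  [0→6]: (0.00+3.41)/2 × 6 = 10.23
  [6→8]: (3.41+3.28)/2 × 2 = 6.69
  [8→8.25]: (3.28+3.25)/2 × 0.25 = 0.81625
  [8.25→9.25]: (3.25+3.13)/2 × 1 = 3.19
  [9.25→11.25]: (3.13+2.86)/2 × 2 = 5.99
  Sum = 26.91625 mg/L·h
sublingual tablet tail: 2.86/0.06 = 47.667; AUC_ev,0→∞ = 26.91625 + 47.667 = 74.58325 mg/L·h
F = (AUC_ev/D_ev)/(AUC_iv/D_iv) = (74.58325/150)/(1304.83825/150) = 0.497222/8.69892 = 0.0572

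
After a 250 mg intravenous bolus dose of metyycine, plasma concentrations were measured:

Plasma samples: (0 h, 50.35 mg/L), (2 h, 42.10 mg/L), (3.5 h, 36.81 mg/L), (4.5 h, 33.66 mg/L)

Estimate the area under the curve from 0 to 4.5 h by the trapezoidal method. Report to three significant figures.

Trapezoidal AUC_0→4.5:
  [0→2]: (50.35+42.10)/2 × 2 = 92.45
  [2→3.5]: (42.10+36.81)/2 × 1.5 = 59.1825
  [3.5→4.5]: (36.81+33.66)/2 × 1 = 35.235
  Sum = 186.8675 mg/L·h

AUC = 187 mg/L·h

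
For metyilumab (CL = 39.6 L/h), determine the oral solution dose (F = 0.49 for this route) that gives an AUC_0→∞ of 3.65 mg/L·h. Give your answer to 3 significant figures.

Dose = 295 mg

Dose = CL × AUC_0→∞ / F
     = 39.6 × 3.65 / 0.49 = 294.98 mg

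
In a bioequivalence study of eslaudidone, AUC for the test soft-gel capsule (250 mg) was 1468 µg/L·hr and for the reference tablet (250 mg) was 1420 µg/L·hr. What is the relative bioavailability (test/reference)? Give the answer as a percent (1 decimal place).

F_rel = (AUC_test/D_test) / (AUC_ref/D_ref)
      = (1468/250) / (1420/250)
      = 5.872 / 5.68 = 1.0338 = 103.38%

F_rel = 103.4%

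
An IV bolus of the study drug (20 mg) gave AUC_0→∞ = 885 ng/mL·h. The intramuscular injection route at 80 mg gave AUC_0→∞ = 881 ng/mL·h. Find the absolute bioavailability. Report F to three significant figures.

F = (AUC_ev / D_ev) / (AUC_iv / D_iv)
  = (881/80) / (885/20)
  = 11.0125 / 44.25 = 0.2489

F = 0.249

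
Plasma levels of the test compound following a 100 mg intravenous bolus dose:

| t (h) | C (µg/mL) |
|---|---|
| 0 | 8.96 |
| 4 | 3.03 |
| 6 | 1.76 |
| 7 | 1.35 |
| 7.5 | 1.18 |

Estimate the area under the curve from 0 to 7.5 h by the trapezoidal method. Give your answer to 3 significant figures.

Trapezoidal AUC_0→7.5:
  [0→4]: (8.96+3.03)/2 × 4 = 23.98
  [4→6]: (3.03+1.76)/2 × 2 = 4.79
  [6→7]: (1.76+1.35)/2 × 1 = 1.555
  [7→7.5]: (1.35+1.18)/2 × 0.5 = 0.6325
  Sum = 30.9575 µg/mL·h

AUC = 31.0 µg/mL·h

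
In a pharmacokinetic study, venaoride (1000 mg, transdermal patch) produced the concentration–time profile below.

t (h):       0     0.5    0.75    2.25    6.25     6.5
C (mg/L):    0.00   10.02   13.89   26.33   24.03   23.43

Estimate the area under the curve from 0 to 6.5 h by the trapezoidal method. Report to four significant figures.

Trapezoidal AUC_0→6.5:
  [0→0.5]: (0.00+10.02)/2 × 0.5 = 2.505
  [0.5→0.75]: (10.02+13.89)/2 × 0.25 = 2.98875
  [0.75→2.25]: (13.89+26.33)/2 × 1.5 = 30.165
  [2.25→6.25]: (26.33+24.03)/2 × 4 = 100.72
  [6.25→6.5]: (24.03+23.43)/2 × 0.25 = 5.9325
  Sum = 142.31125 mg/L·h

AUC = 142.3 mg/L·h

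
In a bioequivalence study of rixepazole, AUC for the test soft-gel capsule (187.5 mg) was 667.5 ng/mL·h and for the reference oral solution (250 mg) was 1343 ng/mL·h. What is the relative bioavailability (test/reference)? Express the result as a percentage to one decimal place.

F_rel = 66.3%

F_rel = (AUC_test/D_test) / (AUC_ref/D_ref)
      = (667.5/187.5) / (1343/250)
      = 3.56 / 5.372 = 0.6627 = 66.27%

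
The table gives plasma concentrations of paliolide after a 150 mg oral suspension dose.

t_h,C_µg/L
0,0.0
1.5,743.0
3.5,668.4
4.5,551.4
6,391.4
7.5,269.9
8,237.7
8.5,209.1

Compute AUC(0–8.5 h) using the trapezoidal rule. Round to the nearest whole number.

AUC = 4020 µg/L·h

Trapezoidal AUC_0→8.5:
  [0→1.5]: (0.0+743.0)/2 × 1.5 = 557.25
  [1.5→3.5]: (743.0+668.4)/2 × 2 = 1411.4
  [3.5→4.5]: (668.4+551.4)/2 × 1 = 609.9
  [4.5→6]: (551.4+391.4)/2 × 1.5 = 707.1
  [6→7.5]: (391.4+269.9)/2 × 1.5 = 495.975
  [7.5→8]: (269.9+237.7)/2 × 0.5 = 126.9
  [8→8.5]: (237.7+209.1)/2 × 0.5 = 111.7
  Sum = 4020.225 µg/L·h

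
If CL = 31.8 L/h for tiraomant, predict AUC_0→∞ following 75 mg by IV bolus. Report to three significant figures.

AUC = 2.36 mg/L·h

AUC_0→∞ = Dose_iv / CL
        = 75 / 31.8 = 2.35849 mg/L·h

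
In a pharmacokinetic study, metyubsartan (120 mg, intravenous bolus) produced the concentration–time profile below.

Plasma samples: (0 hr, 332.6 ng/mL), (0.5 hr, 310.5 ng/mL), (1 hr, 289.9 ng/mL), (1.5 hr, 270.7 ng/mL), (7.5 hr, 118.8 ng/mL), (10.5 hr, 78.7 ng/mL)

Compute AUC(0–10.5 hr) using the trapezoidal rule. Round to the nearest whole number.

Trapezoidal AUC_0→10.5:
  [0→0.5]: (332.6+310.5)/2 × 0.5 = 160.775
  [0.5→1]: (310.5+289.9)/2 × 0.5 = 150.1
  [1→1.5]: (289.9+270.7)/2 × 0.5 = 140.15
  [1.5→7.5]: (270.7+118.8)/2 × 6 = 1168.5
  [7.5→10.5]: (118.8+78.7)/2 × 3 = 296.25
  Sum = 1915.775 ng/mL·hr

AUC = 1916 ng/mL·hr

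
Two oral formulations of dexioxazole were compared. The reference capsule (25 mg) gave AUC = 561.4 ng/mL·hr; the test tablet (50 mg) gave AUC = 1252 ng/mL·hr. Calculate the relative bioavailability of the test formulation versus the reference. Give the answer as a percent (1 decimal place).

F_rel = (AUC_test/D_test) / (AUC_ref/D_ref)
      = (1252/50) / (561.4/25)
      = 25.04 / 22.456 = 1.1151 = 111.51%

F_rel = 111.5%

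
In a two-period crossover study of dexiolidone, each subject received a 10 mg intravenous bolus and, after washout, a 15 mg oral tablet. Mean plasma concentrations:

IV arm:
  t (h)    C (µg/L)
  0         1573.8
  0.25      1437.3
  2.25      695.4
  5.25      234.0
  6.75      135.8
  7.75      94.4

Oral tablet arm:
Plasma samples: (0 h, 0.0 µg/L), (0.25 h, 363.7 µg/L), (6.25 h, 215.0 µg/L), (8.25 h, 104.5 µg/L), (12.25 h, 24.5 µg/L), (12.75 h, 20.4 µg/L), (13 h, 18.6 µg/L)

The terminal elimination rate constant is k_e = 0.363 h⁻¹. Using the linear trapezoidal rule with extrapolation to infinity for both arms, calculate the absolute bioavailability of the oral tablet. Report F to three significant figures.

F = 0.355

Trapezoidal AUC_0→7.75 (IV):
  [0→0.25]: (1573.8+1437.3)/2 × 0.25 = 376.3875
  [0.25→2.25]: (1437.3+695.4)/2 × 2 = 2132.7
  [2.25→5.25]: (695.4+234.0)/2 × 3 = 1394.1
  [5.25→6.75]: (234.0+135.8)/2 × 1.5 = 277.35
  [6.75→7.75]: (135.8+94.4)/2 × 1 = 115.1
  Sum = 4295.6375 µg/L·h
IV tail: 94.4/0.363 = 260.055; AUC_iv,0→∞ = 4295.6375 + 260.055 = 4555.6925 µg/L·h
Trapezoidal AUC_0→13 (oral tablet):
  [0→0.25]: (0.0+363.7)/2 × 0.25 = 45.4625
  [0.25→6.25]: (363.7+215.0)/2 × 6 = 1736.1
  [6.25→8.25]: (215.0+104.5)/2 × 2 = 319.5
  [8.25→12.25]: (104.5+24.5)/2 × 4 = 258.0
  [12.25→12.75]: (24.5+20.4)/2 × 0.5 = 11.225
  [12.75→13]: (20.4+18.6)/2 × 0.25 = 4.875
  Sum = 2375.1625 µg/L·h
oral tablet tail: 18.6/0.363 = 51.240; AUC_ev,0→∞ = 2375.1625 + 51.240 = 2426.4025 µg/L·h
F = (AUC_ev/D_ev)/(AUC_iv/D_iv) = (2426.4025/15)/(4555.6925/10) = 161.76/455.56925 = 0.3551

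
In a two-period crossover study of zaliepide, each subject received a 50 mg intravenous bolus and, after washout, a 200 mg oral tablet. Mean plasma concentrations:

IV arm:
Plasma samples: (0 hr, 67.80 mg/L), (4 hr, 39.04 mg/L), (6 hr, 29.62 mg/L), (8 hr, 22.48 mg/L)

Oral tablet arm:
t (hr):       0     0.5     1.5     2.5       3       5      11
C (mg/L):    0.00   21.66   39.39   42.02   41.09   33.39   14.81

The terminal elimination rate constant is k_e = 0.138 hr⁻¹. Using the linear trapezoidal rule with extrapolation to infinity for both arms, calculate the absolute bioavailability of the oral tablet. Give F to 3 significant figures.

F = 0.213

Trapezoidal AUC_0→8 (IV):
  [0→4]: (67.80+39.04)/2 × 4 = 213.68
  [4→6]: (39.04+29.62)/2 × 2 = 68.66
  [6→8]: (29.62+22.48)/2 × 2 = 52.1
  Sum = 334.44 mg/L·hr
IV tail: 22.48/0.138 = 162.899; AUC_iv,0→∞ = 334.44 + 162.899 = 497.339 mg/L·hr
Trapezoidal AUC_0→11 (oral tablet):
  [0→0.5]: (0.00+21.66)/2 × 0.5 = 5.415
  [0.5→1.5]: (21.66+39.39)/2 × 1 = 30.525
  [1.5→2.5]: (39.39+42.02)/2 × 1 = 40.705
  [2.5→3]: (42.02+41.09)/2 × 0.5 = 20.7775
  [3→5]: (41.09+33.39)/2 × 2 = 74.48
  [5→11]: (33.39+14.81)/2 × 6 = 144.6
  Sum = 316.5025 mg/L·hr
oral tablet tail: 14.81/0.138 = 107.319; AUC_ev,0→∞ = 316.5025 + 107.319 = 423.8215 mg/L·hr
F = (AUC_ev/D_ev)/(AUC_iv/D_iv) = (423.8215/200)/(497.339/50) = 2.1191075/9.94678 = 0.2130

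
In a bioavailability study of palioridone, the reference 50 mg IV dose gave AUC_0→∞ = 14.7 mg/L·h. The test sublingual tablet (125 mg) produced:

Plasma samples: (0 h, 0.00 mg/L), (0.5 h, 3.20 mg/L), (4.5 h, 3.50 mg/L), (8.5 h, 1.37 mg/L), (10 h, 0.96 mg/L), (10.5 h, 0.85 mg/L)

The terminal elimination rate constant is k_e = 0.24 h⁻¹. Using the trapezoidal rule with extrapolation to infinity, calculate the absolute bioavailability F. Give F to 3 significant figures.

Trapezoidal AUC_0→10.5 (sublingual tablet):
  [0→0.5]: (0.00+3.20)/2 × 0.5 = 0.8
  [0.5→4.5]: (3.20+3.50)/2 × 4 = 13.4
  [4.5→8.5]: (3.50+1.37)/2 × 4 = 9.74
  [8.5→10]: (1.37+0.96)/2 × 1.5 = 1.7475
  [10→10.5]: (0.96+0.85)/2 × 0.5 = 0.4525
  Sum = 26.14 mg/L·h
Tail: C_last/k_e = 0.85/0.24 = 3.542
AUC_0→∞ (sublingual tablet) = 26.14 + 3.542 = 29.682 mg/L·h
F = (AUC_ev/D_ev)/(AUC_iv/D_iv) = (29.682/125)/(14.7/50) = 0.237456/0.294 = 0.8077

F = 0.808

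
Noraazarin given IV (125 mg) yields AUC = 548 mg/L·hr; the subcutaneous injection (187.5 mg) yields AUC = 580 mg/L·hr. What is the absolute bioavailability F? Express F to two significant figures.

F = 0.71

F = (AUC_ev / D_ev) / (AUC_iv / D_iv)
  = (580/187.5) / (548/125)
  = 3.09333 / 4.384 = 0.7056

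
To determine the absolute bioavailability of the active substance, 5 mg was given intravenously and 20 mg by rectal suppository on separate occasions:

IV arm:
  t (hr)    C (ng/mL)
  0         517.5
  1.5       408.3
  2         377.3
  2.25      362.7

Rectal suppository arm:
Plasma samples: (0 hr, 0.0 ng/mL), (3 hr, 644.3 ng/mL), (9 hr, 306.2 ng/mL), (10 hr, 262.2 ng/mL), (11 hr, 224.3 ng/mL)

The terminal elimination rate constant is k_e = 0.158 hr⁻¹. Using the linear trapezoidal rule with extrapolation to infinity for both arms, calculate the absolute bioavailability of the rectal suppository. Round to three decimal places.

Trapezoidal AUC_0→2.25 (IV):
  [0→1.5]: (517.5+408.3)/2 × 1.5 = 694.35
  [1.5→2]: (408.3+377.3)/2 × 0.5 = 196.4
  [2→2.25]: (377.3+362.7)/2 × 0.25 = 92.5
  Sum = 983.25 ng/mL·hr
IV tail: 362.7/0.158 = 2295.570; AUC_iv,0→∞ = 983.25 + 2295.570 = 3278.82 ng/mL·hr
Trapezoidal AUC_0→11 (rectal suppository):
  [0→3]: (0.0+644.3)/2 × 3 = 966.45
  [3→9]: (644.3+306.2)/2 × 6 = 2851.5
  [9→10]: (306.2+262.2)/2 × 1 = 284.2
  [10→11]: (262.2+224.3)/2 × 1 = 243.25
  Sum = 4345.4 ng/mL·hr
rectal suppository tail: 224.3/0.158 = 1419.620; AUC_ev,0→∞ = 4345.4 + 1419.620 = 5765.02 ng/mL·hr
F = (AUC_ev/D_ev)/(AUC_iv/D_iv) = (5765.02/20)/(3278.82/5) = 288.251/655.764 = 0.4396

F = 0.440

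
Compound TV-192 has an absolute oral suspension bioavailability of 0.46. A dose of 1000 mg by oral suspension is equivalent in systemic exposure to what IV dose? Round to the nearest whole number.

D_iv = 460 mg

Systemic exposure from an extravascular dose = F × D_ev, so the equivalent IV dose is F × D_ev.
D_iv = F × D_ev = 0.46 × 1000 = 460 mg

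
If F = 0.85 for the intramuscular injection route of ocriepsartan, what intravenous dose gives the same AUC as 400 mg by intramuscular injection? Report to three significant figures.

D_iv = 340 mg

Systemic exposure from an extravascular dose = F × D_ev, so the equivalent IV dose is F × D_ev.
D_iv = F × D_ev = 0.85 × 400 = 340 mg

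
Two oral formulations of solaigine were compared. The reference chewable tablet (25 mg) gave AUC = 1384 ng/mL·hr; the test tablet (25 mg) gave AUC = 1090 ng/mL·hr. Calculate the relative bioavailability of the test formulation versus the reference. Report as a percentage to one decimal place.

F_rel = (AUC_test/D_test) / (AUC_ref/D_ref)
      = (1090/25) / (1384/25)
      = 43.6 / 55.36 = 0.7876 = 78.76%

F_rel = 78.8%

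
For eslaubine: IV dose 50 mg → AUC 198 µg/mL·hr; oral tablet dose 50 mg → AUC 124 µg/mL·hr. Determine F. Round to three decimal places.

F = 0.626

F = (AUC_ev / D_ev) / (AUC_iv / D_iv)
  = (124/50) / (198/50)
  = 2.48 / 3.96 = 0.6263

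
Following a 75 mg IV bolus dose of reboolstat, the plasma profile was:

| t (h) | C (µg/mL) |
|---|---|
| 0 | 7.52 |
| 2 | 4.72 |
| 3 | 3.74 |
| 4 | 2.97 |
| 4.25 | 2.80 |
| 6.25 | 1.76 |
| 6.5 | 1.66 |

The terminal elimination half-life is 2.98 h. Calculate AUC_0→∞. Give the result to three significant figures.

Trapezoidal AUC_0→6.5:
  [0→2]: (7.52+4.72)/2 × 2 = 12.24
  [2→3]: (4.72+3.74)/2 × 1 = 4.23
  [3→4]: (3.74+2.97)/2 × 1 = 3.355
  [4→4.25]: (2.97+2.80)/2 × 0.25 = 0.72125
  [4.25→6.25]: (2.80+1.76)/2 × 2 = 4.56
  [6.25→6.5]: (1.76+1.66)/2 × 0.25 = 0.4275
  Sum = 25.53375 µg/mL·h
k_e = ln2 / t½ = 0.693147 / 2.98 = 0.2326 h^-1
Extrapolated tail: C_last / k_e = 1.66 / 0.2326 = 7.137
AUC_0→∞ = 25.53375 + 7.137 = 32.67075 µg/mL·h

AUC = 32.7 µg/mL·h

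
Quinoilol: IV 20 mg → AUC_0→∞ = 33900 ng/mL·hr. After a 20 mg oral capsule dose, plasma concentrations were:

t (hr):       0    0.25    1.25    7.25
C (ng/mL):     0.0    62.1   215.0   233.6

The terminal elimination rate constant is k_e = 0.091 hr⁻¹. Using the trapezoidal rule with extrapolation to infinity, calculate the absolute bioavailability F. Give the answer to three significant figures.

F = 0.120

Trapezoidal AUC_0→7.25 (oral capsule):
  [0→0.25]: (0.0+62.1)/2 × 0.25 = 7.7625
  [0.25→1.25]: (62.1+215.0)/2 × 1 = 138.55
  [1.25→7.25]: (215.0+233.6)/2 × 6 = 1345.8
  Sum = 1492.1125 ng/mL·hr
Tail: C_last/k_e = 233.6/0.091 = 2567.033
AUC_0→∞ (oral capsule) = 1492.1125 + 2567.033 = 4059.1455 ng/mL·hr
F = (AUC_ev/D_ev)/(AUC_iv/D_iv) = (4059.1455/20)/(33900/20) = 202.957/1695 = 0.1197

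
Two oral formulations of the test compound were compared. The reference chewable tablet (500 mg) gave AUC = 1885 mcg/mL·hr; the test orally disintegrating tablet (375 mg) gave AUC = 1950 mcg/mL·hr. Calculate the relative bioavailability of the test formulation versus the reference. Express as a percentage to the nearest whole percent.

F_rel = (AUC_test/D_test) / (AUC_ref/D_ref)
      = (1950/375) / (1885/500)
      = 5.2 / 3.77 = 1.3793 = 137.93%

F_rel = 138%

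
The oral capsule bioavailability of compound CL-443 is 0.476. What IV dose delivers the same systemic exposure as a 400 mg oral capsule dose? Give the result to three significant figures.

D_iv = 190 mg

Systemic exposure from an extravascular dose = F × D_ev, so the equivalent IV dose is F × D_ev.
D_iv = F × D_ev = 0.476 × 400 = 190.4 mg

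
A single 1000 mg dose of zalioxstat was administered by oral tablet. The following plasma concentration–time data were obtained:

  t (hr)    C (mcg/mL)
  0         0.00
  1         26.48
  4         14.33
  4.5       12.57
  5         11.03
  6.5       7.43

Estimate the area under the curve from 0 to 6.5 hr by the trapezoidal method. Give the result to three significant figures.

Trapezoidal AUC_0→6.5:
  [0→1]: (0.00+26.48)/2 × 1 = 13.24
  [1→4]: (26.48+14.33)/2 × 3 = 61.215
  [4→4.5]: (14.33+12.57)/2 × 0.5 = 6.725
  [4.5→5]: (12.57+11.03)/2 × 0.5 = 5.9
  [5→6.5]: (11.03+7.43)/2 × 1.5 = 13.845
  Sum = 100.925 mcg/mL·hr

AUC = 101 mcg/mL·hr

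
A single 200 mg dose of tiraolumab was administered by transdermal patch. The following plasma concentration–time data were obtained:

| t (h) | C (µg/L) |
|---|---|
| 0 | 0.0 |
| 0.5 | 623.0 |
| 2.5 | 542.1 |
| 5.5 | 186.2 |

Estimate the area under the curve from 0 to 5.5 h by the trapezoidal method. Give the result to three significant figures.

AUC = 2410 µg/L·h

Trapezoidal AUC_0→5.5:
  [0→0.5]: (0.0+623.0)/2 × 0.5 = 155.75
  [0.5→2.5]: (623.0+542.1)/2 × 2 = 1165.1
  [2.5→5.5]: (542.1+186.2)/2 × 3 = 1092.45
  Sum = 2413.3 µg/L·h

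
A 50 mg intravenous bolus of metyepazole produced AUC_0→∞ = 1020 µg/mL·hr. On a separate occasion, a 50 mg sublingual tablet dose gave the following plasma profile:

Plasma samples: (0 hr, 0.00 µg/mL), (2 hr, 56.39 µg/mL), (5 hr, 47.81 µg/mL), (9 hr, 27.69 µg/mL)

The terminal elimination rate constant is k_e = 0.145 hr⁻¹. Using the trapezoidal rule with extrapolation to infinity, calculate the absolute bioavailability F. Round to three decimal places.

F = 0.544

Trapezoidal AUC_0→9 (sublingual tablet):
  [0→2]: (0.00+56.39)/2 × 2 = 56.39
  [2→5]: (56.39+47.81)/2 × 3 = 156.3
  [5→9]: (47.81+27.69)/2 × 4 = 151.0
  Sum = 363.69 µg/mL·hr
Tail: C_last/k_e = 27.69/0.145 = 190.966
AUC_0→∞ (sublingual tablet) = 363.69 + 190.966 = 554.656 µg/mL·hr
F = (AUC_ev/D_ev)/(AUC_iv/D_iv) = (554.656/50)/(1020/50) = 11.09312/20.4 = 0.5438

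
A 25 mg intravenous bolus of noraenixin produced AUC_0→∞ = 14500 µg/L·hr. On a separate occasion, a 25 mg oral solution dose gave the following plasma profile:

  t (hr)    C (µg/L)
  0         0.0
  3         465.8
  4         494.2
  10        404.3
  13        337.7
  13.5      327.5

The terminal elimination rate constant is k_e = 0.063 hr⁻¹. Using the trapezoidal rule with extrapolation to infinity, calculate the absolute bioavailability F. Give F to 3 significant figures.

Trapezoidal AUC_0→13.5 (oral solution):
  [0→3]: (0.0+465.8)/2 × 3 = 698.7
  [3→4]: (465.8+494.2)/2 × 1 = 480.0
  [4→10]: (494.2+404.3)/2 × 6 = 2695.5
  [10→13]: (404.3+337.7)/2 × 3 = 1113.0
  [13→13.5]: (337.7+327.5)/2 × 0.5 = 166.3
  Sum = 5153.5 µg/L·hr
Tail: C_last/k_e = 327.5/0.063 = 5198.413
AUC_0→∞ (oral solution) = 5153.5 + 5198.413 = 10351.913 µg/L·hr
F = (AUC_ev/D_ev)/(AUC_iv/D_iv) = (10351.913/25)/(14500/25) = 414.07652/580 = 0.7139

F = 0.714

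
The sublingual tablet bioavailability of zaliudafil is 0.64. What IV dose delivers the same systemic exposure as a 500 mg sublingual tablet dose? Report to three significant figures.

D_iv = 320 mg

Systemic exposure from an extravascular dose = F × D_ev, so the equivalent IV dose is F × D_ev.
D_iv = F × D_ev = 0.64 × 500 = 320 mg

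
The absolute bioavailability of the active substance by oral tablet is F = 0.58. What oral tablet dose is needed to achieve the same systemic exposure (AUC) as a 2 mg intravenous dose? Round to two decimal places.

D_oral = 3.45 mg

For equal systemic exposure: F × D_ev = D_iv
D_ev = D_iv / F = 2 / 0.58 = 3.44828 mg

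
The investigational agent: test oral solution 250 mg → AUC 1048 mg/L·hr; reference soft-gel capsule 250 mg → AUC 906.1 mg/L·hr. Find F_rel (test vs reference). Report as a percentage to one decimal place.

F_rel = (AUC_test/D_test) / (AUC_ref/D_ref)
      = (1048/250) / (906.1/250)
      = 4.192 / 3.6244 = 1.1566 = 115.66%

F_rel = 115.7%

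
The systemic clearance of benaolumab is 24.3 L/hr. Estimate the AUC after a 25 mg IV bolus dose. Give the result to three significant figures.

AUC_0→∞ = Dose_iv / CL
        = 25 / 24.3 = 1.02881 mg/L·hr

AUC = 1.03 mg/L·hr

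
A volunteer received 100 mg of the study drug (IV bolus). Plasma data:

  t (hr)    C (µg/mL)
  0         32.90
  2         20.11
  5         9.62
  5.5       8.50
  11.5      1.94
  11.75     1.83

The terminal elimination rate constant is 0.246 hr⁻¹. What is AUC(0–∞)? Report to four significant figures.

AUC = 141.4 µg/mL·hr

Trapezoidal AUC_0→11.75:
  [0→2]: (32.90+20.11)/2 × 2 = 53.01
  [2→5]: (20.11+9.62)/2 × 3 = 44.595
  [5→5.5]: (9.62+8.50)/2 × 0.5 = 4.53
  [5.5→11.5]: (8.50+1.94)/2 × 6 = 31.32
  [11.5→11.75]: (1.94+1.83)/2 × 0.25 = 0.47125
  Sum = 133.92625 µg/mL·hr
Extrapolated tail: C_last / k_e = 1.83 / 0.246 = 7.439
AUC_0→∞ = 133.92625 + 7.439 = 141.36525 µg/mL·hr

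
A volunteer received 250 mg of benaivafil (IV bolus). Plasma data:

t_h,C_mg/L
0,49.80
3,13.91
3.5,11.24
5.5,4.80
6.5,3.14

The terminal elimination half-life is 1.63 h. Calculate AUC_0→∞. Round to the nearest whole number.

Trapezoidal AUC_0→6.5:
  [0→3]: (49.80+13.91)/2 × 3 = 95.565
  [3→3.5]: (13.91+11.24)/2 × 0.5 = 6.2875
  [3.5→5.5]: (11.24+4.80)/2 × 2 = 16.04
  [5.5→6.5]: (4.80+3.14)/2 × 1 = 3.97
  Sum = 121.8625 mg/L·h
k_e = ln2 / t½ = 0.693147 / 1.63 = 0.4252 h^-1
Extrapolated tail: C_last / k_e = 3.14 / 0.4252 = 7.385
AUC_0→∞ = 121.8625 + 7.385 = 129.2475 mg/L·h

AUC = 129 mg/L·h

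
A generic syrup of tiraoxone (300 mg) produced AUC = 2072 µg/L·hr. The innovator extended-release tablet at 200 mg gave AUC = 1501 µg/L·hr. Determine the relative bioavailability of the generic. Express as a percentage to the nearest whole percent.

F_rel = (AUC_test/D_test) / (AUC_ref/D_ref)
      = (2072/300) / (1501/200)
      = 6.90667 / 7.505 = 0.9203 = 92.03%

F_rel = 92%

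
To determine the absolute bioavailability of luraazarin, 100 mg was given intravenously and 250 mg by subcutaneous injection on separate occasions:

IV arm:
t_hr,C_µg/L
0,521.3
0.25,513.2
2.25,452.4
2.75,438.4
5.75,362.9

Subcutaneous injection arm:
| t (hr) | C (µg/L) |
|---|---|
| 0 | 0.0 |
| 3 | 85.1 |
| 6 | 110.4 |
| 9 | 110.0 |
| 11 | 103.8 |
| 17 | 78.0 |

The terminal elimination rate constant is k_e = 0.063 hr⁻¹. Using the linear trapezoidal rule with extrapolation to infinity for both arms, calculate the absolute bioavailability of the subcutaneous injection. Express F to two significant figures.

F = 0.13

Trapezoidal AUC_0→5.75 (IV):
  [0→0.25]: (521.3+513.2)/2 × 0.25 = 129.3125
  [0.25→2.25]: (513.2+452.4)/2 × 2 = 965.6
  [2.25→2.75]: (452.4+438.4)/2 × 0.5 = 222.7
  [2.75→5.75]: (438.4+362.9)/2 × 3 = 1201.95
  Sum = 2519.5625 µg/L·hr
IV tail: 362.9/0.063 = 5760.317; AUC_iv,0→∞ = 2519.5625 + 5760.317 = 8279.8795 µg/L·hr
Trapezoidal AUC_0→17 (subcutaneous injection):
  [0→3]: (0.0+85.1)/2 × 3 = 127.65
  [3→6]: (85.1+110.4)/2 × 3 = 293.25
  [6→9]: (110.4+110.0)/2 × 3 = 330.6
  [9→11]: (110.0+103.8)/2 × 2 = 213.8
  [11→17]: (103.8+78.0)/2 × 6 = 545.4
  Sum = 1510.7 µg/L·hr
subcutaneous injection tail: 78.0/0.063 = 1238.095; AUC_ev,0→∞ = 1510.7 + 1238.095 = 2748.795 µg/L·hr
F = (AUC_ev/D_ev)/(AUC_iv/D_iv) = (2748.795/250)/(8279.8795/100) = 10.99518/82.798795 = 0.1328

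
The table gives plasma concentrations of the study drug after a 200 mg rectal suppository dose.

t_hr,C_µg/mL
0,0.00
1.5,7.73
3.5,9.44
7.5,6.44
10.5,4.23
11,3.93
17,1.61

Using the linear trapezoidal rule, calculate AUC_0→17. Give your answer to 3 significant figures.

AUC = 89.4 µg/mL·hr

Trapezoidal AUC_0→17:
  [0→1.5]: (0.00+7.73)/2 × 1.5 = 5.7975
  [1.5→3.5]: (7.73+9.44)/2 × 2 = 17.17
  [3.5→7.5]: (9.44+6.44)/2 × 4 = 31.76
  [7.5→10.5]: (6.44+4.23)/2 × 3 = 16.005
  [10.5→11]: (4.23+3.93)/2 × 0.5 = 2.04
  [11→17]: (3.93+1.61)/2 × 6 = 16.62
  Sum = 89.3925 µg/mL·hr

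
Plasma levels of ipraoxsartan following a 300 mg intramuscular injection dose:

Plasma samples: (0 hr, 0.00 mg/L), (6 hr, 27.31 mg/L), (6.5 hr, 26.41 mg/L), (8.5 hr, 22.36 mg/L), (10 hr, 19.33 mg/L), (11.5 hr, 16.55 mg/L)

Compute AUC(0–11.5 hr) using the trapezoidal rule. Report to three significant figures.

AUC = 202 mg/L·hr

Trapezoidal AUC_0→11.5:
  [0→6]: (0.00+27.31)/2 × 6 = 81.93
  [6→6.5]: (27.31+26.41)/2 × 0.5 = 13.43
  [6.5→8.5]: (26.41+22.36)/2 × 2 = 48.77
  [8.5→10]: (22.36+19.33)/2 × 1.5 = 31.2675
  [10→11.5]: (19.33+16.55)/2 × 1.5 = 26.91
  Sum = 202.3075 mg/L·hr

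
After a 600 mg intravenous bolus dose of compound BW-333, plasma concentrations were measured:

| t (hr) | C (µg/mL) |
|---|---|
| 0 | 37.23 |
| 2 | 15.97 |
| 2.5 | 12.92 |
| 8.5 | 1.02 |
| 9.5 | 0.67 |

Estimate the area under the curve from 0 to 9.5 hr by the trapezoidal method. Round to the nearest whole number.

AUC = 103 µg/mL·hr

Trapezoidal AUC_0→9.5:
  [0→2]: (37.23+15.97)/2 × 2 = 53.2
  [2→2.5]: (15.97+12.92)/2 × 0.5 = 7.2225
  [2.5→8.5]: (12.92+1.02)/2 × 6 = 41.82
  [8.5→9.5]: (1.02+0.67)/2 × 1 = 0.845
  Sum = 103.0875 µg/mL·hr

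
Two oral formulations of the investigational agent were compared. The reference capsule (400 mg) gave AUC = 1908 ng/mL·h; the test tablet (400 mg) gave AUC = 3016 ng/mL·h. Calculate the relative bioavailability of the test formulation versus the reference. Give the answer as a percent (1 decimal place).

F_rel = (AUC_test/D_test) / (AUC_ref/D_ref)
      = (3016/400) / (1908/400)
      = 7.54 / 4.77 = 1.5807 = 158.07%

F_rel = 158.1%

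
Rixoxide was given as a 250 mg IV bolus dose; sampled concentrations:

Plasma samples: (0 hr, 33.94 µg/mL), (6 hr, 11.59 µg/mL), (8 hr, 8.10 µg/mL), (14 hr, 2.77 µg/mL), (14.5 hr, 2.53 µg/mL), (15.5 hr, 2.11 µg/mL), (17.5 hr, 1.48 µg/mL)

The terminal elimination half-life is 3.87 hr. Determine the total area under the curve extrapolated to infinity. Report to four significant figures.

Trapezoidal AUC_0→17.5:
  [0→6]: (33.94+11.59)/2 × 6 = 136.59
  [6→8]: (11.59+8.10)/2 × 2 = 19.69
  [8→14]: (8.10+2.77)/2 × 6 = 32.61
  [14→14.5]: (2.77+2.53)/2 × 0.5 = 1.325
  [14.5→15.5]: (2.53+2.11)/2 × 1 = 2.32
  [15.5→17.5]: (2.11+1.48)/2 × 2 = 3.59
  Sum = 196.125 µg/mL·hr
k_e = ln2 / t½ = 0.693147 / 3.87 = 0.1791 hr^-1
Extrapolated tail: C_last / k_e = 1.48 / 0.1791 = 8.264
AUC_0→∞ = 196.125 + 8.264 = 204.389 µg/mL·hr

AUC = 204.4 µg/mL·hr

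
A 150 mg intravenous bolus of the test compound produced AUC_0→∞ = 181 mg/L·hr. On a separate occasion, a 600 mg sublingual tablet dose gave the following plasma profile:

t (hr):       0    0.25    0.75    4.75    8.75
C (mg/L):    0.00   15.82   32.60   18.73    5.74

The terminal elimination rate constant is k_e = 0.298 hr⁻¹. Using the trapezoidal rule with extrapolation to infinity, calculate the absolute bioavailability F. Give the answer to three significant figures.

F = 0.255

Trapezoidal AUC_0→8.75 (sublingual tablet):
  [0→0.25]: (0.00+15.82)/2 × 0.25 = 1.9775
  [0.25→0.75]: (15.82+32.60)/2 × 0.5 = 12.105
  [0.75→4.75]: (32.60+18.73)/2 × 4 = 102.66
  [4.75→8.75]: (18.73+5.74)/2 × 4 = 48.94
  Sum = 165.6825 mg/L·hr
Tail: C_last/k_e = 5.74/0.298 = 19.262
AUC_0→∞ (sublingual tablet) = 165.6825 + 19.262 = 184.9445 mg/L·hr
F = (AUC_ev/D_ev)/(AUC_iv/D_iv) = (184.9445/600)/(181/150) = 0.308241/1.20667 = 0.2554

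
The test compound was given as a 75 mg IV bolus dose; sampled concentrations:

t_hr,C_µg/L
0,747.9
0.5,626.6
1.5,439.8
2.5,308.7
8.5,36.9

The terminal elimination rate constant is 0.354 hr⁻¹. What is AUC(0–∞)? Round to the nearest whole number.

Trapezoidal AUC_0→8.5:
  [0→0.5]: (747.9+626.6)/2 × 0.5 = 343.625
  [0.5→1.5]: (626.6+439.8)/2 × 1 = 533.2
  [1.5→2.5]: (439.8+308.7)/2 × 1 = 374.25
  [2.5→8.5]: (308.7+36.9)/2 × 6 = 1036.8
  Sum = 2287.875 µg/L·hr
Extrapolated tail: C_last / k_e = 36.9 / 0.354 = 104.237
AUC_0→∞ = 2287.875 + 104.237 = 2392.112 µg/L·hr

AUC = 2392 µg/L·hr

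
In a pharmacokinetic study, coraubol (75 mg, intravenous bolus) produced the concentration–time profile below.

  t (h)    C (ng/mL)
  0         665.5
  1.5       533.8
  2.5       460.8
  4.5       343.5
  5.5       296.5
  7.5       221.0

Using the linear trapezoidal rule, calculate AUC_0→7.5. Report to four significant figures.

Trapezoidal AUC_0→7.5:
  [0→1.5]: (665.5+533.8)/2 × 1.5 = 899.475
  [1.5→2.5]: (533.8+460.8)/2 × 1 = 497.3
  [2.5→4.5]: (460.8+343.5)/2 × 2 = 804.3
  [4.5→5.5]: (343.5+296.5)/2 × 1 = 320.0
  [5.5→7.5]: (296.5+221.0)/2 × 2 = 517.5
  Sum = 3038.575 ng/mL·h

AUC = 3039 ng/mL·h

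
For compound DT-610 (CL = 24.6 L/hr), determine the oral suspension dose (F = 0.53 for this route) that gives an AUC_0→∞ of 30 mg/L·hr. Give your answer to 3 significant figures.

Dose = CL × AUC_0→∞ / F
     = 24.6 × 30 / 0.53 = 1392.45 mg

Dose = 1390 mg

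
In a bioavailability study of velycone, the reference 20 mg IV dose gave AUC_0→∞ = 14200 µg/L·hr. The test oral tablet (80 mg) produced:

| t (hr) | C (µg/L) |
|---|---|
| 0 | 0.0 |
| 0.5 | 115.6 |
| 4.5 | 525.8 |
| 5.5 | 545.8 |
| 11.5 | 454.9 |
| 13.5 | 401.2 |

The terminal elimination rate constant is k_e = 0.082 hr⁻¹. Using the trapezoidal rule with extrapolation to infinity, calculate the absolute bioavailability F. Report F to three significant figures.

Trapezoidal AUC_0→13.5 (oral tablet):
  [0→0.5]: (0.0+115.6)/2 × 0.5 = 28.9
  [0.5→4.5]: (115.6+525.8)/2 × 4 = 1282.8
  [4.5→5.5]: (525.8+545.8)/2 × 1 = 535.8
  [5.5→11.5]: (545.8+454.9)/2 × 6 = 3002.1
  [11.5→13.5]: (454.9+401.2)/2 × 2 = 856.1
  Sum = 5705.7 µg/L·hr
Tail: C_last/k_e = 401.2/0.082 = 4892.683
AUC_0→∞ (oral tablet) = 5705.7 + 4892.683 = 10598.383 µg/L·hr
F = (AUC_ev/D_ev)/(AUC_iv/D_iv) = (10598.383/80)/(14200/20) = 132.48/710 = 0.1866

F = 0.187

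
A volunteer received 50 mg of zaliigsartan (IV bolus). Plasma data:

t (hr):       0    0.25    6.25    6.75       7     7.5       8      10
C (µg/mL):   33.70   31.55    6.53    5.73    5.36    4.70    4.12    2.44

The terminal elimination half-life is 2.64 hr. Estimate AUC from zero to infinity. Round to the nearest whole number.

Trapezoidal AUC_0→10:
  [0→0.25]: (33.70+31.55)/2 × 0.25 = 8.15625
  [0.25→6.25]: (31.55+6.53)/2 × 6 = 114.24
  [6.25→6.75]: (6.53+5.73)/2 × 0.5 = 3.065
  [6.75→7]: (5.73+5.36)/2 × 0.25 = 1.38625
  [7→7.5]: (5.36+4.70)/2 × 0.5 = 2.515
  [7.5→8]: (4.70+4.12)/2 × 0.5 = 2.205
  [8→10]: (4.12+2.44)/2 × 2 = 6.56
  Sum = 138.1275 µg/mL·hr
k_e = ln2 / t½ = 0.693147 / 2.64 = 0.2626 hr^-1
Extrapolated tail: C_last / k_e = 2.44 / 0.2626 = 9.292
AUC_0→∞ = 138.1275 + 9.292 = 147.4195 µg/mL·hr

AUC = 147 µg/mL·hr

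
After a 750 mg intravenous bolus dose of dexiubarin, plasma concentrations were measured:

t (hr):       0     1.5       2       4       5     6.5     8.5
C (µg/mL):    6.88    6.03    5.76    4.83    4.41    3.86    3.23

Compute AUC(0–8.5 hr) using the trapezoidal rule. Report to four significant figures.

AUC = 41.13 µg/mL·hr

Trapezoidal AUC_0→8.5:
  [0→1.5]: (6.88+6.03)/2 × 1.5 = 9.6825
  [1.5→2]: (6.03+5.76)/2 × 0.5 = 2.9475
  [2→4]: (5.76+4.83)/2 × 2 = 10.59
  [4→5]: (4.83+4.41)/2 × 1 = 4.62
  [5→6.5]: (4.41+3.86)/2 × 1.5 = 6.2025
  [6.5→8.5]: (3.86+3.23)/2 × 2 = 7.09
  Sum = 41.1325 µg/mL·hr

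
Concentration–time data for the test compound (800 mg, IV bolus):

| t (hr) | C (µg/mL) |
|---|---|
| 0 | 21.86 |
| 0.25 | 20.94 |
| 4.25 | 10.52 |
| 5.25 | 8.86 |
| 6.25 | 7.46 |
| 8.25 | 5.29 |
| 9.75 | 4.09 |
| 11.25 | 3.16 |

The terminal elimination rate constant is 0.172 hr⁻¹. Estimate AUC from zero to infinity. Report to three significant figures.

Trapezoidal AUC_0→11.25:
  [0→0.25]: (21.86+20.94)/2 × 0.25 = 5.35
  [0.25→4.25]: (20.94+10.52)/2 × 4 = 62.92
  [4.25→5.25]: (10.52+8.86)/2 × 1 = 9.69
  [5.25→6.25]: (8.86+7.46)/2 × 1 = 8.16
  [6.25→8.25]: (7.46+5.29)/2 × 2 = 12.75
  [8.25→9.75]: (5.29+4.09)/2 × 1.5 = 7.035
  [9.75→11.25]: (4.09+3.16)/2 × 1.5 = 5.4375
  Sum = 111.3425 µg/mL·hr
Extrapolated tail: C_last / k_e = 3.16 / 0.172 = 18.372
AUC_0→∞ = 111.3425 + 18.372 = 129.7145 µg/mL·hr

AUC = 130 µg/mL·hr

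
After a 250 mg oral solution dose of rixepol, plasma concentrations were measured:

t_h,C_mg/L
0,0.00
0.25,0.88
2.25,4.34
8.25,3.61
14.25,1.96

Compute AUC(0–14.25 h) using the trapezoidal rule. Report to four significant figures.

AUC = 45.89 mg/L·h

Trapezoidal AUC_0→14.25:
  [0→0.25]: (0.00+0.88)/2 × 0.25 = 0.11
  [0.25→2.25]: (0.88+4.34)/2 × 2 = 5.22
  [2.25→8.25]: (4.34+3.61)/2 × 6 = 23.85
  [8.25→14.25]: (3.61+1.96)/2 × 6 = 16.71
  Sum = 45.89 mg/L·h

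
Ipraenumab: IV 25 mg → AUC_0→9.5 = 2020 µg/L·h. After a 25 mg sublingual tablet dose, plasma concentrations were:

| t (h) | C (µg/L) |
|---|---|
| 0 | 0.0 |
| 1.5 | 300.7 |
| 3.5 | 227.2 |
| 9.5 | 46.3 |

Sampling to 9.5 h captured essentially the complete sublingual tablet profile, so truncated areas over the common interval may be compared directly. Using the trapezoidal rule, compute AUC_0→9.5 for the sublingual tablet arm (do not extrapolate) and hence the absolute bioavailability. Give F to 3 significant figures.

F = 0.779

Trapezoidal AUC_0→9.5 (sublingual tablet):
  [0→1.5]: (0.0+300.7)/2 × 1.5 = 225.525
  [1.5→3.5]: (300.7+227.2)/2 × 2 = 527.9
  [3.5→9.5]: (227.2+46.3)/2 × 6 = 820.5
  Sum = 1573.925 µg/L·h
F = (AUC_ev/D_ev)/(AUC_iv/D_iv) = (1573.925/25)/(2020/25) = 62.957/80.8 = 0.7792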